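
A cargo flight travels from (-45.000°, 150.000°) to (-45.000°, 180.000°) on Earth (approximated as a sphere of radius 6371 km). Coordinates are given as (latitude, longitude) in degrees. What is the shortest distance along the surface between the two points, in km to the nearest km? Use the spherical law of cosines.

In radians: φ₁ = -0.7854, φ₂ = -0.7854, Δλ = 30.000° = 0.5236 rad.
cos c = sin φ₁ sin φ₂ + cos φ₁ cos φ₂ cos Δλ = (-0.7071)(-0.7071) + (0.7071)(0.7071)(0.8660) = 0.93301,
so c = arccos(0.93301) = 0.36810 rad.
Distance = R·c = 6371 × 0.3681 ≈ 2345 km.

2345 km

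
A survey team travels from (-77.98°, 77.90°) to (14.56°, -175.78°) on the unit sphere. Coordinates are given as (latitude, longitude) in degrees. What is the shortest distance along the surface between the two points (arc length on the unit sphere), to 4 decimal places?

1.8781

In radians: φ₁ = -1.3610, φ₂ = 0.2541, Δλ = 106.320° = 1.8556 rad.
Haversine: a = sin²(Δφ/2) + cos φ₁ cos φ₂ sin²(Δλ/2) = 0.5222 + (0.2083)(0.9679)(0.6405) = 0.65126.
Central angle c = 2·arcsin(√a) = 1.87813 rad.
On the unit sphere the arc length equals the central angle: 1.8781.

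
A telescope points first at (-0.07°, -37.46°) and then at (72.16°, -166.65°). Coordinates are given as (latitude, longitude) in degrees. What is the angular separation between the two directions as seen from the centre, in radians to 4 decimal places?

With latitudes φ₁ = -0.070°, φ₂ = 72.160° and longitude difference Δλ = -129.190°:
cos c = sin φ₁ sin φ₂ + cos φ₁ cos φ₂ cos Δλ = (-0.0012)(0.9519) + (1.0000)(0.3064)(-0.6319) = -0.19475,
so c = arccos(-0.19475) = 1.76680 rad.
So the angular separation is 1.7668 rad.

1.7668 rad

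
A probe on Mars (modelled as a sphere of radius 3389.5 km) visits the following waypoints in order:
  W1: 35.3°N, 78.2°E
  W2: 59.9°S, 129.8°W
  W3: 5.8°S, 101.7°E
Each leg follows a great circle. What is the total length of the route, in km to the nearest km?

14929 km

Leg W1→W2: central angle 2.6087 rad, distance 8842.1 km.
Leg W2→W3: central angle 1.7959 rad, distance 6087.1 km.
Total: 8842.1 + 6087.1 ≈ 14929 km.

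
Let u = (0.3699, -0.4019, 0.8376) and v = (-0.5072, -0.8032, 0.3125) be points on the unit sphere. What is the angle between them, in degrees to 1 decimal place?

66.6°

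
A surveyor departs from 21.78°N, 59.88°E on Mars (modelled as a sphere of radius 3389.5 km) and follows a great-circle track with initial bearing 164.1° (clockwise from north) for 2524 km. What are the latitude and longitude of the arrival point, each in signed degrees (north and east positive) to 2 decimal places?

-19.42°, 71.23°

Angular distance δ = d/R = 2524/3389.5 = 0.74465 rad; initial bearing θ = 2.8641 rad.
sin φ₂ = sin φ₁ cos δ + cos φ₁ sin δ cos θ = (0.3710)(0.7353) + (0.9286)(0.6777)(-0.9617) = -0.3324, so φ₂ = -19.42°.
Δλ = atan2(sin θ sin δ cos φ₁, cos δ − sin φ₁ sin φ₂) = atan2(0.1724, 0.8587) = 11.354°.
λ₂ = 59.880° + 11.354° = 71.23°.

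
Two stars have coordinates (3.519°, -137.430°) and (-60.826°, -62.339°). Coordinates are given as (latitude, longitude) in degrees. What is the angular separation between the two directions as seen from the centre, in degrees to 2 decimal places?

85.89°

Let φ₁ = 0.0614 rad, φ₂ = -1.0616 rad, and Δλ = 1.3106 rad.
cos c = sin φ₁ sin φ₂ + cos φ₁ cos φ₂ cos Δλ = (0.0614)(-0.8731) + (0.9981)(0.4875)(0.2573) = 0.07159,
so c = arccos(0.07159) = 1.49915 rad.
So the angular separation is 85.89°.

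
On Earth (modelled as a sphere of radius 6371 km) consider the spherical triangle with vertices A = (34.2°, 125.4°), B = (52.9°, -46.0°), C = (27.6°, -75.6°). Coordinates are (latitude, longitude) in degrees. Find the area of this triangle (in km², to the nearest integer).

22721053 km²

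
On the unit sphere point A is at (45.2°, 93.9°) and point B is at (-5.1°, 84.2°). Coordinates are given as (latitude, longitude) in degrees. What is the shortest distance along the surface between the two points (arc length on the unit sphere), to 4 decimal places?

With latitudes φ₁ = 45.200°, φ₂ = -5.100° and longitude difference Δλ = -9.700°:
cos c = sin φ₁ sin φ₂ + cos φ₁ cos φ₂ cos Δλ = (0.7096)(-0.0889) + (0.7046)(0.9960)(0.9857) = 0.62873,
so c = arccos(0.62873) = 0.89087 rad.
On the unit sphere the arc length equals the central angle: 0.8909.

0.8909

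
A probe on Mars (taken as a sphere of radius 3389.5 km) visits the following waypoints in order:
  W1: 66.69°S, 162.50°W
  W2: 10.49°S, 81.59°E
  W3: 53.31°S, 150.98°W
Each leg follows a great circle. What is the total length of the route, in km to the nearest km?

Leg W1→W2: central angle 1.5736 rad, distance 5333.8 km.
Leg W2→W3: central angle 1.7835 rad, distance 6045.1 km.
Total: 5333.8 + 6045.1 ≈ 11379 km.

11379 km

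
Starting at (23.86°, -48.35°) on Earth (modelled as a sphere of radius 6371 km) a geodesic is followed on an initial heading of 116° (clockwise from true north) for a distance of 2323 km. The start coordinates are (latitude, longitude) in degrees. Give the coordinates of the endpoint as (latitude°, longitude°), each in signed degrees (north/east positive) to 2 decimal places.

Angular distance δ = d/R = 2323/6371 = 0.36462 rad; initial bearing θ = 2.0246 rad.
sin φ₂ = sin φ₁ cos δ + cos φ₁ sin δ cos θ = (0.4045)(0.9343) + (0.9145)(0.3566)(-0.4384) = 0.2349, so φ₂ = 13.59°.
Δλ = atan2(sin θ sin δ cos φ₁, cos δ − sin φ₁ sin φ₂) = atan2(0.2931, 0.8392) = 19.253°.
λ₂ = -48.350° + 19.253° = -29.10°.

13.59°, -29.10°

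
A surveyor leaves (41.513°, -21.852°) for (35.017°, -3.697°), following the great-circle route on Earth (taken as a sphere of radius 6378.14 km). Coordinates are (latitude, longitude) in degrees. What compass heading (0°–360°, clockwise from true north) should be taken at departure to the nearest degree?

With φ₁ = 0.7245, φ₂ = 0.6112, Δλ = 0.3169 rad, the forward-azimuth formula gives
θ = atan2( sin Δλ cos φ₂ , cos φ₁ sin φ₂ − sin φ₁ cos φ₂ cos Δλ ) = atan2(0.2552, -0.0861) = 108.65°.
So the initial bearing is 109°.

109°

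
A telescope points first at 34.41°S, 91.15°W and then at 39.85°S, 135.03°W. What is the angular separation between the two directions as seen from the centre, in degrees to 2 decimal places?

35.05°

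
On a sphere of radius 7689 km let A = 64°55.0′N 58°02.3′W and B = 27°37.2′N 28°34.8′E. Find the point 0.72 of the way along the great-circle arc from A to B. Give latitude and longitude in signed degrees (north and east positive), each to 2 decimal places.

42.91°, 17.19°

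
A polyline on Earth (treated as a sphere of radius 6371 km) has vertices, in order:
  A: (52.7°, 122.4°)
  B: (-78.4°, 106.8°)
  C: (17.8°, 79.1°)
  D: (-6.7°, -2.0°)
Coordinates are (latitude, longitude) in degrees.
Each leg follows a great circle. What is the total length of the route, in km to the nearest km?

34755 km

Leg A→B: central angle 2.2941 rad, distance 14615.7 km.
Leg B→C: central angle 1.7011 rad, distance 10837.7 km.
Leg C→D: central angle 1.4599 rad, distance 9301.3 km.
Total: 14615.7 + 10837.7 + 9301.3 ≈ 34755 km.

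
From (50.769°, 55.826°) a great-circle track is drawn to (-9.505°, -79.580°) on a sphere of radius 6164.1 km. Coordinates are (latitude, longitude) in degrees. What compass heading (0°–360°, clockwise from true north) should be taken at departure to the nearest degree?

With φ₁ = 0.8861, φ₂ = -0.1659, Δλ = -2.3633 rad, the forward-azimuth formula gives
θ = atan2( sin Δλ cos φ₂ , cos φ₁ sin φ₂ − sin φ₁ cos φ₂ cos Δλ ) = atan2(-0.6924, 0.4396) = -57.59°.
Adding 360° brings this into [0°, 360°): 302°.

302°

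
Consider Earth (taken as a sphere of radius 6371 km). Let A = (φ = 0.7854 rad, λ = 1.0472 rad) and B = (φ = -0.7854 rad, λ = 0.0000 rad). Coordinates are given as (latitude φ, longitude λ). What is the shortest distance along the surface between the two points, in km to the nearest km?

Let φ₁ = 0.7854 rad, φ₂ = -0.7854 rad, and Δλ = -1.0472 rad.
cos c = sin φ₁ sin φ₂ + cos φ₁ cos φ₂ cos Δλ = (0.7071)(-0.7071) + (0.7071)(0.7071)(0.5000) = -0.25000,
so c = arccos(-0.25000) = 1.82348 rad.
Distance = R·c = 6371 × 1.8235 ≈ 11617 km.

11617 km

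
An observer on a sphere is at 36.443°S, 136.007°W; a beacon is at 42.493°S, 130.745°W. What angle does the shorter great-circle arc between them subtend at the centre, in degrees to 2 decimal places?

Let φ₁ = -0.6361 rad, φ₂ = -0.7416 rad, and Δλ = 0.0918 rad.
cos c = sin φ₁ sin φ₂ + cos φ₁ cos φ₂ cos Δλ = (-0.5940)(-0.6755) + (0.8044)(0.7374)(0.9958) = 0.99193,
so c = arccos(0.99193) = 0.12712 rad.
So the angular separation is 7.28°.

7.28°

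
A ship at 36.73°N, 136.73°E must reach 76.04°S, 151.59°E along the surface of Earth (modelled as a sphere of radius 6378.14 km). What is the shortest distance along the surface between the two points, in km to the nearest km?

Let φ₁ = 0.6411 rad, φ₂ = -1.3271 rad, and Δλ = 0.2594 rad.
cos c = sin φ₁ sin φ₂ + cos φ₁ cos φ₂ cos Δλ = (0.5980)(-0.9705) + (0.8015)(0.2412)(0.9666) = -0.39350,
so c = arccos(-0.39350) = 1.97523 rad.
Distance = R·c = 6378.14 × 1.9752 ≈ 12598 km.

12598 km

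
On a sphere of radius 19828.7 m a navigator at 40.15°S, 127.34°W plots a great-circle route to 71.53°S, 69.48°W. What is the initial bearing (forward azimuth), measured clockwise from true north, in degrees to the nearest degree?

156°

Δλ = 57.860° = 1.0098 rad.
y = sin Δλ · cos φ₂ = (0.8468)(0.3168) = 0.2683
x = cos φ₁ sin φ₂ − sin φ₁ cos φ₂ cos Δλ = (0.7644)(-0.9485) − (-0.6448)(0.3168)(0.5320) = -0.6163
θ = atan2(y, x) = 156.48°, so the bearing is 156°.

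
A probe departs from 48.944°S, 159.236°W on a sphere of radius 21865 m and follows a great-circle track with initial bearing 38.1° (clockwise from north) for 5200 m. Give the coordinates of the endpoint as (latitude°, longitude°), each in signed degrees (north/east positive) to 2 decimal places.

-37.67°, -148.65°

Angular distance δ = d/R = 5200/21865 = 0.23782 rad; initial bearing θ = 0.6650 rad.
sin φ₂ = sin φ₁ cos δ + cos φ₁ sin δ cos θ = (-0.7541)(0.9719) + (0.6568)(0.2356)(0.7869) = -0.6111, so φ₂ = -37.67°.
Δλ = atan2(sin θ sin δ cos φ₁, cos δ − sin φ₁ sin φ₂) = atan2(0.0955, 0.5111) = 10.582°.
λ₂ = -159.236° + 10.582° = -148.65°.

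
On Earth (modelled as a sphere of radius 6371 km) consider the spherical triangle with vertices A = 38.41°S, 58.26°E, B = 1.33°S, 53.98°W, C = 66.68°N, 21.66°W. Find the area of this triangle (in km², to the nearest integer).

81300104 km²

Side lengths (central angles): a = 1.2523, b = 2.1133, c = 1.8568 rad; semiperimeter s = 2.6112.
By l'Huilier's theorem, tan(E/4) = √[tan(s/2) tan((s−a)/2) tan((s−b)/2) tan((s−c)/2)], giving spherical excess E = 2.0030 rad.
Area = E·R² = 2.0030 × (6371)² ≈ 81300104 km².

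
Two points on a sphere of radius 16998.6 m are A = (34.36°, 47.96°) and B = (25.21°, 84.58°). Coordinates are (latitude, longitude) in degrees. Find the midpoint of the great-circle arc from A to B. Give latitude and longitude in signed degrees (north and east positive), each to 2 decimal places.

31.08°, 67.14°

Central angle δ = 0.5738 rad. Interpolating on the sphere with fraction f = 0.5:
P = [sin((1−f)δ)·A + sin(fδ)·B] / sin δ = 0.5213·A + 0.5213·B in Cartesian coordinates,
giving P = (0.3327, 0.7892, 0.5163), i.e. latitude 31.08°, longitude 67.14°.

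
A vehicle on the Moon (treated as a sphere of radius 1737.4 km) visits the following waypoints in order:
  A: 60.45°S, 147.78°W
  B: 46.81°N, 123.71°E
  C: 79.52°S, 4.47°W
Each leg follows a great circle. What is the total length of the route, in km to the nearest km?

Leg A→B: central angle 2.2465 rad, distance 3903.1 km.
Leg B→C: central angle 2.4880 rad, distance 4322.6 km.
Total: 3903.1 + 4322.6 ≈ 8226 km.

8226 km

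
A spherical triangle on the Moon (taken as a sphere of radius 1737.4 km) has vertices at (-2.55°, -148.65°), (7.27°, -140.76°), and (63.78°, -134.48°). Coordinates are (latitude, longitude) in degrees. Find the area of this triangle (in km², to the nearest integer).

220048 km²

Side lengths (central angles): a = 0.9894, b = 1.1723, c = 0.2197 rad; semiperimeter s = 1.1907.
By l'Huilier's theorem, tan(E/4) = √[tan(s/2) tan((s−a)/2) tan((s−b)/2) tan((s−c)/2)], giving spherical excess E = 0.0729 rad.
Area = E·R² = 0.0729 × (1737.4)² ≈ 220048 km².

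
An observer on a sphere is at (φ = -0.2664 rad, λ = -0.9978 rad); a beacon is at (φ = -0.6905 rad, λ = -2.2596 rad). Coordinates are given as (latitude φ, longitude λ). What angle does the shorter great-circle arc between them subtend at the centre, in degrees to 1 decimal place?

66.8°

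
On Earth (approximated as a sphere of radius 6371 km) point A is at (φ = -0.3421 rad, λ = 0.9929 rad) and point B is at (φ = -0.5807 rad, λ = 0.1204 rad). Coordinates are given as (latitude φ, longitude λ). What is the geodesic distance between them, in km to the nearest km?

5152 km

Let φ₁ = -0.3421 rad, φ₂ = -0.5807 rad, and Δλ = -0.8725 rad.
cos c = sin φ₁ sin φ₂ + cos φ₁ cos φ₂ cos Δλ = (-0.3355)(-0.5486) + (0.9421)(0.8361)(0.6429) = 0.69042,
so c = arccos(0.69042) = 0.80873 rad.
Distance = R·c = 6371 × 0.8087 ≈ 5152 km.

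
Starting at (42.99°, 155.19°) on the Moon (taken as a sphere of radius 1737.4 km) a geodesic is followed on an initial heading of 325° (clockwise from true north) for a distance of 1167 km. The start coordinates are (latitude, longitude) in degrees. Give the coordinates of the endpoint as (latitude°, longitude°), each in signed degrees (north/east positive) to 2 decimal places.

65.04°, 97.41°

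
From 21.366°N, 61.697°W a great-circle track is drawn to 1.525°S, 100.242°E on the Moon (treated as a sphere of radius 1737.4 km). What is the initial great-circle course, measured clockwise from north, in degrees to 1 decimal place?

44.0°

Δλ = 161.939° = 2.8264 rad.
y = sin Δλ · cos φ₂ = (0.3100)(0.9996) = 0.3099
x = cos φ₁ sin φ₂ − sin φ₁ cos φ₂ cos Δλ = (0.9313)(-0.0266) − (0.3643)(0.9996)(-0.9507) = 0.3215
θ = atan2(y, x) = 43.95°, so the bearing is 44.0°.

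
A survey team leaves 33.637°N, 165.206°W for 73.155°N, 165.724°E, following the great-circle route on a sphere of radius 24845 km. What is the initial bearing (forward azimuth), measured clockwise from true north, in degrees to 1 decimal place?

With φ₁ = 0.5871, φ₂ = 1.2768, Δλ = -0.5074 rad, the forward-azimuth formula gives
θ = atan2( sin Δλ cos φ₂ , cos φ₁ sin φ₂ − sin φ₁ cos φ₂ cos Δλ ) = atan2(-0.1408, 0.6565) = -12.10°.
Adding 360° brings this into [0°, 360°): 347.9°.

347.9°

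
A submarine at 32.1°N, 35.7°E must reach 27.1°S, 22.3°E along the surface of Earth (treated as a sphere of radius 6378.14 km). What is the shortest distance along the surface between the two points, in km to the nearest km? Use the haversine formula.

Let φ₁ = 0.5603 rad, φ₂ = -0.4730 rad, and Δλ = -0.2339 rad.
Haversine: a = sin²(Δφ/2) + cos φ₁ cos φ₂ sin²(Δλ/2) = 0.2440 + (0.8471)(0.8902)(0.0136) = 0.25424.
Central angle c = 2·arcsin(√a) = 1.05697 rad.
Distance = R·c = 6378.14 × 1.0570 ≈ 6742 km.

6742 km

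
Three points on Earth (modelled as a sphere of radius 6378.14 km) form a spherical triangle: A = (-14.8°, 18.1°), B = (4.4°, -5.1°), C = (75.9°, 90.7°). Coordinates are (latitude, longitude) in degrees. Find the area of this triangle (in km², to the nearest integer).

20482974 km²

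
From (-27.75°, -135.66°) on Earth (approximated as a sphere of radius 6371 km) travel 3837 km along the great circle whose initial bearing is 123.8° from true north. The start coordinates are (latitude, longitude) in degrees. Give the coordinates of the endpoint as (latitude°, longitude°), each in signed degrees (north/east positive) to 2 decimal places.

-41.50°, -96.72°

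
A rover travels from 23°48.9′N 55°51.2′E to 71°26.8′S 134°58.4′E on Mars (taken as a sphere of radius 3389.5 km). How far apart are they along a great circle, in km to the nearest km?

Let φ₁ = 0.4157 rad, φ₂ = -1.2470 rad, and Δλ = 1.3809 rad.
Haversine: a = sin²(Δφ/2) + cos φ₁ cos φ₂ sin²(Δλ/2) = 0.5459 + (0.9149)(0.3182)(0.4056) = 0.66393.
Central angle c = 2·arcsin(√a) = 1.90483 rad.
Distance = R·c = 3389.5 × 1.9048 ≈ 6456 km.

6456 km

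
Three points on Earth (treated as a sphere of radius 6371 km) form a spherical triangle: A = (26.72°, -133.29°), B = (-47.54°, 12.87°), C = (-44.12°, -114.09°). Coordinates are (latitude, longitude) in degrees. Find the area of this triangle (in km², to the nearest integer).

28757122 km²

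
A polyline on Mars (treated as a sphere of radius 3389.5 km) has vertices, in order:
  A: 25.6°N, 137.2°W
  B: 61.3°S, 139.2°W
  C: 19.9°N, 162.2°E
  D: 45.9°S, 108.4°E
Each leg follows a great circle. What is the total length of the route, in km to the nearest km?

15522 km

Leg A→B: central angle 1.5170 rad, distance 5141.7 km.
Leg B→C: central angle 1.6341 rad, distance 5538.9 km.
Leg C→D: central angle 1.4283 rad, distance 4841.2 km.
Total: 5141.7 + 5538.9 + 4841.2 ≈ 15522 km.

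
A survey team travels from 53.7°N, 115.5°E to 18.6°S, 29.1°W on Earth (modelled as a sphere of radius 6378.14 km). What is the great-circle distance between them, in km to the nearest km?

With latitudes φ₁ = 53.700°, φ₂ = -18.600° and longitude difference Δλ = -144.600°:
Haversine: a = sin²(Δφ/2) + cos φ₁ cos φ₂ sin²(Δλ/2) = 0.3480 + (0.5920)(0.9478)(0.9076) = 0.85721.
Central angle c = 2·arcsin(√a) = 2.36659 rad.
Distance = R·c = 6378.14 × 2.3666 ≈ 15094 km.

15094 km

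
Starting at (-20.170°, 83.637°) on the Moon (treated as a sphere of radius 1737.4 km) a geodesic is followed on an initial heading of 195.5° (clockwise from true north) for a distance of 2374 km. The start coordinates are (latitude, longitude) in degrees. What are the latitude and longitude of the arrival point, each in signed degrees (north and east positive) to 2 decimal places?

Angular distance δ = d/R = 2374/1737.4 = 1.36641 rad; initial bearing θ = 3.4121 rad.
sin φ₂ = sin φ₁ cos δ + cos φ₁ sin δ cos θ = (-0.3448)(0.2030) + (0.9387)(0.9792)(-0.9636) = -0.9557, so φ₂ = -72.88°.
Δλ = atan2(sin θ sin δ cos φ₁, cos δ − sin φ₁ sin φ₂) = atan2(-0.2456, -0.1266) = -117.260°.
λ₂ = 83.637° − 117.260° = -33.62°.

-72.88°, -33.62°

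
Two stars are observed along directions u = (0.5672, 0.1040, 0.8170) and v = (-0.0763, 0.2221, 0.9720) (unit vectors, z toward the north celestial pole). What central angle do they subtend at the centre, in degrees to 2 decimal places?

u·v = 0.7739; |u| = 1.0000, |v| = 1.0000.
cos θ = (u·v)/(|u||v|) = 0.7740, so θ = 39.29°.

39.29°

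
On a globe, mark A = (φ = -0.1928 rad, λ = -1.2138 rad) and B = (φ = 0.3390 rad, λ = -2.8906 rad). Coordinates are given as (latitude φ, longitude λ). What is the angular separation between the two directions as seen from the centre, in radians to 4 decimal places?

1.7332 rad

Let φ₁ = -0.1928 rad, φ₂ = 0.3390 rad, and Δλ = -1.6768 rad.
Haversine: a = sin²(Δφ/2) + cos φ₁ cos φ₂ sin²(Δλ/2) = 0.0691 + (0.9815)(0.9431)(0.5529) = 0.58083.
Central angle c = 2·arcsin(√a) = 1.73316 rad.
So the angular separation is 1.7332 rad.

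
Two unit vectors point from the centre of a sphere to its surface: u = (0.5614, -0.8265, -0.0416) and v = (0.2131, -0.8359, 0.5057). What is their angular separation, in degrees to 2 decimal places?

37.86°

u·v = 0.7895; |u| = 1.0000, |v| = 0.9999.
cos θ = (u·v)/(|u||v|) = 0.7895, so θ = 37.86°.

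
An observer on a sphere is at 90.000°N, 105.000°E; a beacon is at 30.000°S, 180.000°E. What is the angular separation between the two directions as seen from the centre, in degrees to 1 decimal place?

120.0°

With latitudes φ₁ = 90.000°, φ₂ = -30.000° and longitude difference Δλ = 75.000°:
cos c = sin φ₁ sin φ₂ + cos φ₁ cos φ₂ cos Δλ = (1.0000)(-0.5000) + (0.0000)(0.8660)(0.2588) = -0.50000,
so c = arccos(-0.50000) = 2.09440 rad.
So the angular separation is 120.0°.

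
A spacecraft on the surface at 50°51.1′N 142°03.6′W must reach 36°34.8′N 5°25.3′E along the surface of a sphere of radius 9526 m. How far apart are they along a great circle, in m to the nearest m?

14633 m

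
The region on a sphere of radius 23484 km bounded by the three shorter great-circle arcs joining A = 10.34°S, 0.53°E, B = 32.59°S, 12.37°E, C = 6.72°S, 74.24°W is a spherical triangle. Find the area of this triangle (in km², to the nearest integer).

Side lengths (central angles): a = 1.4580, b = 1.2894, c = 0.4325 rad; semiperimeter s = 1.5900.
By l'Huilier's theorem, tan(E/4) = √[tan(s/2) tan((s−a)/2) tan((s−b)/2) tan((s−c)/2)], giving spherical excess E = 0.3258 rad.
Area = E·R² = 0.3258 × (23484)² ≈ 179690452 km².

179690452 km²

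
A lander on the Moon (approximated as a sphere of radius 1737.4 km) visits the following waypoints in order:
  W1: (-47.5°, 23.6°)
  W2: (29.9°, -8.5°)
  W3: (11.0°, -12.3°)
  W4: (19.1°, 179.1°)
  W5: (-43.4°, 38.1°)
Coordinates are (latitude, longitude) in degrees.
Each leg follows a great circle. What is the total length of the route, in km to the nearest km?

Leg W1→W2: central angle 1.4418 rad, distance 2505.0 km.
Leg W2→W3: central angle 0.3356 rad, distance 583.1 km.
Leg W3→W4: central angle 2.5808 rad, distance 4483.9 km.
Leg W4→W5: central angle 2.4316 rad, distance 4224.7 km.
Total: 2505.0 + 583.1 + 4483.9 + 4224.7 ≈ 11797 km.

11797 km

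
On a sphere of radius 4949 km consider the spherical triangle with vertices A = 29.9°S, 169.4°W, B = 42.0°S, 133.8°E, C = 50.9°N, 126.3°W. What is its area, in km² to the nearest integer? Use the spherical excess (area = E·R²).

Side lengths (central angles): a = 2.2141, b = 1.5584, c = 0.8144 rad; semiperimeter s = 2.2935.
By l'Huilier's theorem, tan(E/4) = √[tan(s/2) tan((s−a)/2) tan((s−b)/2) tan((s−c)/2)], giving spherical excess E = 0.6959 rad.
Area = E·R² = 0.6959 × (4949)² ≈ 17043872 km².

17043872 km²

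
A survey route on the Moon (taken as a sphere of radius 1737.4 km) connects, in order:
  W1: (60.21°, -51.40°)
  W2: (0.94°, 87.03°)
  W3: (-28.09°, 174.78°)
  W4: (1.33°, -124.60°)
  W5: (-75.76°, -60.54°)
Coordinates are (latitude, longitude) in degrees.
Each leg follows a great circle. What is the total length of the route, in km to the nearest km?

10600 km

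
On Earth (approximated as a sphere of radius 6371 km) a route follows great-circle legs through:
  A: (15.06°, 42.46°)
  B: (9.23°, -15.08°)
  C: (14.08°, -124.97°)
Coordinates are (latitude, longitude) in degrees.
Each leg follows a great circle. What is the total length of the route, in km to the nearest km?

Leg A→B: central angle 0.9845 rad, distance 6272.5 km.
Leg B→C: central angle 1.8616 rad, distance 11860.1 km.
Total: 6272.5 + 11860.1 ≈ 18133 km.

18133 km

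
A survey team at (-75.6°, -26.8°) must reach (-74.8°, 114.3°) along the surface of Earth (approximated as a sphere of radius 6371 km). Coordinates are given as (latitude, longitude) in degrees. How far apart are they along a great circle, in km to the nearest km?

With latitudes φ₁ = -75.600°, φ₂ = -74.800° and longitude difference Δλ = 141.100°:
Haversine: a = sin²(Δφ/2) + cos φ₁ cos φ₂ sin²(Δλ/2) = 0.0000 + (0.2487)(0.2622)(0.8891) = 0.05802.
Central angle c = 2·arcsin(√a) = 0.48654 rad.
Distance = R·c = 6371 × 0.4865 ≈ 3100 km.

3100 km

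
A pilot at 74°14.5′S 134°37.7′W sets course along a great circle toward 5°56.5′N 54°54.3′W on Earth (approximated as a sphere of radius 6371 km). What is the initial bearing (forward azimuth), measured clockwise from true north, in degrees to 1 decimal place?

Δλ = 79.723° = 1.3914 rad.
y = sin Δλ · cos φ₂ = (0.9840)(0.9946) = 0.9787
x = cos φ₁ sin φ₂ − sin φ₁ cos φ₂ cos Δλ = (0.2716)(0.1035) − (-0.9624)(0.9946)(0.1784) = 0.1989
θ = atan2(y, x) = 78.51°, so the bearing is 78.5°.

78.5°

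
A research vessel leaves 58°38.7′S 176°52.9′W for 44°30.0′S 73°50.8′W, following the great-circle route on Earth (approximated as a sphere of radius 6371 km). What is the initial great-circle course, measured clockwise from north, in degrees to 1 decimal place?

125.9°

Δλ = 103.035° = 1.7983 rad.
y = sin Δλ · cos φ₂ = (0.9742)(0.7133) = 0.6949
x = cos φ₁ sin φ₂ − sin φ₁ cos φ₂ cos Δλ = (0.5203)(-0.7009) − (-0.8540)(0.7133)(-0.2255) = -0.5021
θ = atan2(y, x) = 125.85°, so the bearing is 125.9°.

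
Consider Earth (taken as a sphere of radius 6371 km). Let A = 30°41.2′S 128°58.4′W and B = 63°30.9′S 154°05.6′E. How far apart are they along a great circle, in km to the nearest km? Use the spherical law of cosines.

In radians: φ₁ = -0.5356, φ₂ = -1.1085, Δλ = -76.933° = -1.3427 rad.
cos c = sin φ₁ sin φ₂ + cos φ₁ cos φ₂ cos Δλ = (-0.5103)(-0.8951) + (0.8600)(0.4460)(0.2261) = 0.54349,
so c = arccos(0.54349) = 0.99621 rad.
Distance = R·c = 6371 × 0.9962 ≈ 6347 km.

6347 km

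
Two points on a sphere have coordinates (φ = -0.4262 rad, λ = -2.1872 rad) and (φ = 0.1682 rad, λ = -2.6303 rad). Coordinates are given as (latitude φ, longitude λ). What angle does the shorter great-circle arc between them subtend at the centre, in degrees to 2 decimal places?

42.12°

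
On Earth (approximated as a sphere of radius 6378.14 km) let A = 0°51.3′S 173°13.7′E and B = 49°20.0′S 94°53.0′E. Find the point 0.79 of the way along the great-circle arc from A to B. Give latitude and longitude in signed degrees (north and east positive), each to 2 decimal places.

Central angle δ = 1.4274 rad. Interpolating on the sphere with fraction f = 0.79:
P = [sin((1−f)δ)·A + sin(fδ)·B] / sin δ = 0.2983·A + 0.9128·B in Cartesian coordinates,
giving P = (-0.3469, 0.6278, -0.6968), i.e. latitude -44.17°, longitude 118.92°.

-44.17°, 118.92°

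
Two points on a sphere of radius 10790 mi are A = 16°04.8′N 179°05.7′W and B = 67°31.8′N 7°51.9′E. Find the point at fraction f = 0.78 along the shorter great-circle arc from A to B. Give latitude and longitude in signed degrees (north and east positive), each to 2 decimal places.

The central angle between A and B is δ = 1.6796 rad.
With f = 0.78, the slerp weights are sin((1−f)δ)/sin δ = 0.3633 and sin(fδ)/sin δ = 0.9720.
Weighted sum of the unit vectors: (0.3633)·(-0.9608,-0.0152,0.2770) + (0.9720)·(0.3786,0.0523,0.9241) = (0.0189, 0.0453, 0.9988).
Converting back: φ = atan2(z, √(x²+y²)) = 87.18°, λ = atan2(y, x) = 67.32°.

87.18°, 67.32°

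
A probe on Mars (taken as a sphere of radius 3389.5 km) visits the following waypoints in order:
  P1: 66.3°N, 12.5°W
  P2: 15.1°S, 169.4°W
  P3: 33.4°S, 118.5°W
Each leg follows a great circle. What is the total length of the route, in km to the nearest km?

Leg P1→P2: central angle 2.2087 rad, distance 7486.3 km.
Leg P2→P3: central angle 0.8609 rad, distance 2918.1 km.
Total: 7486.3 + 2918.1 ≈ 10404 km.

10404 km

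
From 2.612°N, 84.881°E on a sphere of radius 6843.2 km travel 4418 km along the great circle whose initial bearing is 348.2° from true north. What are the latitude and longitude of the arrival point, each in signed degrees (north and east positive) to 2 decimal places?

38.66°, 75.81°

Angular distance δ = d/R = 4418/6843.2 = 0.64560 rad; initial bearing θ = 6.0772 rad.
sin φ₂ = sin φ₁ cos δ + cos φ₁ sin δ cos θ = (0.0456)(0.7987) + (0.9990)(0.6017)(0.9789) = 0.6248, so φ₂ = 38.66°.
Δλ = atan2(sin θ sin δ cos φ₁, cos δ − sin φ₁ sin φ₂) = atan2(-0.1229, 0.7703) = -9.066°.
λ₂ = 84.881° − 9.066° = 75.81°.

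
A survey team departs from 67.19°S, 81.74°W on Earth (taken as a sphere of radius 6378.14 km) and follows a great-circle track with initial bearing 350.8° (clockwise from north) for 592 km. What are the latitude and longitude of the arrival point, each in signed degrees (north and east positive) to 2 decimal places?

-61.93°, -83.54°

Angular distance δ = d/R = 592/6378.14 = 0.09282 rad; initial bearing θ = 6.1226 rad.
sin φ₂ = sin φ₁ cos δ + cos φ₁ sin δ cos θ = (-0.9218)(0.9957) + (0.3877)(0.0927)(0.9871) = -0.8824, so φ₂ = -61.93°.
Δλ = atan2(sin θ sin δ cos φ₁, cos δ − sin φ₁ sin φ₂) = atan2(-0.0057, 0.1823) = -1.805°.
λ₂ = -81.740° − 1.805° = -83.54°.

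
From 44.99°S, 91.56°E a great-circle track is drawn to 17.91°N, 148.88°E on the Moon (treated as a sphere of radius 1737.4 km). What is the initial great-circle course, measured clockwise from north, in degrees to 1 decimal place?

Δλ = 57.320° = 1.0004 rad.
y = sin Δλ · cos φ₂ = (0.8417)(0.9515) = 0.8009
x = cos φ₁ sin φ₂ − sin φ₁ cos φ₂ cos Δλ = (0.7072)(0.3075) − (-0.7070)(0.9515)(0.5399) = 0.5807
θ = atan2(y, x) = 54.05°, so the bearing is 54.1°.

54.1°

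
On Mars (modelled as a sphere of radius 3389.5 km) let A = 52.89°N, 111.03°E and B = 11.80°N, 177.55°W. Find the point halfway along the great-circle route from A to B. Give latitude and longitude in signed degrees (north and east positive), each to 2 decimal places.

37.55°, 156.42°

Central angle δ = 1.2119 rad. Interpolating on the sphere with fraction f = 0.5:
P = [sin((1−f)δ)·A + sin(fδ)·B] / sin δ = 0.6083·A + 0.6083·B in Cartesian coordinates,
giving P = (-0.7266, 0.3171, 0.6095), i.e. latitude 37.55°, longitude 156.42°.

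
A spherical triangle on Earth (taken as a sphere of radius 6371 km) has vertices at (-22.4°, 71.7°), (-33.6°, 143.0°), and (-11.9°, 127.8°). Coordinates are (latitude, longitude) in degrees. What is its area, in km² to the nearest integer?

9520233 km²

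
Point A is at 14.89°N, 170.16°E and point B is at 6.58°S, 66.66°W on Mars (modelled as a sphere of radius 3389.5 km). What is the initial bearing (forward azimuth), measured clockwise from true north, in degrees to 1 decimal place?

88.0°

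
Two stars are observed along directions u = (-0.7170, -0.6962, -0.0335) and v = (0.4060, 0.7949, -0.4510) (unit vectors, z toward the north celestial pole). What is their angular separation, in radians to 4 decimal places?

2.5488 rad

u·v = -0.8294; |u| = 1.0000, |v| = 1.0001.
cos θ = (u·v)/(|u||v|) = -0.8294, so θ = 2.5488 rad.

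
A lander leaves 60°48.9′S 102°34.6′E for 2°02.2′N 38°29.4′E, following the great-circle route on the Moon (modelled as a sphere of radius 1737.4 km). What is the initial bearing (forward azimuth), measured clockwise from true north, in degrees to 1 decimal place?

Δλ = -64.087° = -1.1185 rad.
y = sin Δλ · cos φ₂ = (-0.8995)(0.9994) = -0.8989
x = cos φ₁ sin φ₂ − sin φ₁ cos φ₂ cos Δλ = (0.4876)(0.0355) − (-0.8730)(0.9994)(0.4370) = 0.3986
θ = atan2(y, x) = -66.08°; adding 360° gives 293.9°.

293.9°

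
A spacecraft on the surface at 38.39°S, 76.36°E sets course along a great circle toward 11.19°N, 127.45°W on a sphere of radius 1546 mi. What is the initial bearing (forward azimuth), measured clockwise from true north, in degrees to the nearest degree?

Δλ = 156.190° = 2.7260 rad.
y = sin Δλ · cos φ₂ = (0.4037)(0.9810) = 0.3960
x = cos φ₁ sin φ₂ − sin φ₁ cos φ₂ cos Δλ = (0.7838)(0.1941) − (-0.6210)(0.9810)(-0.9149) = -0.4052
θ = atan2(y, x) = 135.66°, so the bearing is 136°.

136°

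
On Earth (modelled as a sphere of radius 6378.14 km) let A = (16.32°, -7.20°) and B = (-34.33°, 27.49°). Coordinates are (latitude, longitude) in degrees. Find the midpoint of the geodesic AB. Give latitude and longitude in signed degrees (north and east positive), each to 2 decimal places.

-9.42°, 8.80°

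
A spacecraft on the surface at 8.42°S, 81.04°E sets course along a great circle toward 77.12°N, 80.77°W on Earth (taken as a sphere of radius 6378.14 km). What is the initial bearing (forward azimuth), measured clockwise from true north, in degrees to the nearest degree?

With φ₁ = -0.1470, φ₂ = 1.3460, Δλ = -2.8241 rad, the forward-azimuth formula gives
θ = atan2( sin Δλ cos φ₂ , cos φ₁ sin φ₂ − sin φ₁ cos φ₂ cos Δλ ) = atan2(-0.0696, 0.9333) = -4.26°.
Adding 360° brings this into [0°, 360°): 356°.

356°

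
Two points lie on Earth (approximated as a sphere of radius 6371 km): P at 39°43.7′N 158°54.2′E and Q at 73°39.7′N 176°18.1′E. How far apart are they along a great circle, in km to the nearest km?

3885 km

With latitudes φ₁ = 39.728°, φ₂ = 73.662° and longitude difference Δλ = 17.398°:
cos c = sin φ₁ sin φ₂ + cos φ₁ cos φ₂ cos Δλ = (0.6391)(0.9596) + (0.7691)(0.2813)(0.9542) = 0.81979,
so c = arccos(0.81979) = 0.60975 rad.
Distance = R·c = 6371 × 0.6098 ≈ 3885 km.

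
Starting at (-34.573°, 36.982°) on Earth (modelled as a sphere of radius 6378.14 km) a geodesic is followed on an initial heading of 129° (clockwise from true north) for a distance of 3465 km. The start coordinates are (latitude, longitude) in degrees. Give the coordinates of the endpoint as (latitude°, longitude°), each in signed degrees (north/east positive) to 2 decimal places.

-48.91°, 74.66°

Angular distance δ = d/R = 3465/6378.14 = 0.54326 rad; initial bearing θ = 2.2515 rad.
sin φ₂ = sin φ₁ cos δ + cos φ₁ sin δ cos θ = (-0.5675)(0.8560) + (0.8234)(0.5169)(-0.6293) = -0.7536, so φ₂ = -48.91°.
Δλ = atan2(sin θ sin δ cos φ₁, cos δ − sin φ₁ sin φ₂) = atan2(0.3308, 0.4284) = 37.675°.
λ₂ = 36.982° + 37.675° = 74.66°.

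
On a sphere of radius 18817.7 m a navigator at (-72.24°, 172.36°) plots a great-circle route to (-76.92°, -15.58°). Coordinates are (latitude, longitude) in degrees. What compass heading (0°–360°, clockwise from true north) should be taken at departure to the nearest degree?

176°

Δλ = 172.060° = 3.0030 rad.
y = sin Δλ · cos φ₂ = (0.1381)(0.2263) = 0.0313
x = cos φ₁ sin φ₂ − sin φ₁ cos φ₂ cos Δλ = (0.3050)(-0.9741) − (-0.9523)(0.2263)(-0.9904) = -0.5106
θ = atan2(y, x) = 176.50°, so the bearing is 176°.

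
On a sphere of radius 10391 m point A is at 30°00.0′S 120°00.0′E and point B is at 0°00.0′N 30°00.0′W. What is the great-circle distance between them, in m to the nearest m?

25134 m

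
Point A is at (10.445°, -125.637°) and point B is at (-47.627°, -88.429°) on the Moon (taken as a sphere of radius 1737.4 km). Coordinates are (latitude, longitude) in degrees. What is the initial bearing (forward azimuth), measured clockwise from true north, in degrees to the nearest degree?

Δλ = 37.208° = 0.6494 rad.
y = sin Δλ · cos φ₂ = (0.6047)(0.6740) = 0.4075
x = cos φ₁ sin φ₂ − sin φ₁ cos φ₂ cos Δλ = (0.9834)(-0.7388) − (0.1813)(0.6740)(0.7964) = -0.8238
θ = atan2(y, x) = 153.68°, so the bearing is 154°.

154°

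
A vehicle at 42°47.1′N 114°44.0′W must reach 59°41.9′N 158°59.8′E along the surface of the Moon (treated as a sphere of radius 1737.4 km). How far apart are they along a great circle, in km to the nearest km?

In radians: φ₁ = 0.7467, φ₂ = 1.0419, Δλ = -86.270° = -1.5057 rad.
cos c = sin φ₁ sin φ₂ + cos φ₁ cos φ₂ cos Δλ = (0.6792)(0.8634) + (0.7339)(0.5046)(0.0651) = 0.61054,
so c = arccos(0.61054) = 0.91405 rad.
Distance = R·c = 1737.4 × 0.9141 ≈ 1588 km.

1588 km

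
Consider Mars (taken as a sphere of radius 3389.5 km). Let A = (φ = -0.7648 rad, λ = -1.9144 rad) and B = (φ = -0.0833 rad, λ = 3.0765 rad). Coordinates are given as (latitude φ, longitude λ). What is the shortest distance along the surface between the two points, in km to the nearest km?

4449 km

With latitudes φ₁ = -43.820°, φ₂ = -4.773° and longitude difference Δλ = -74.042°:
cos c = sin φ₁ sin φ₂ + cos φ₁ cos φ₂ cos Δλ = (-0.6924)(-0.0832) + (0.7215)(0.9965)(0.2749) = 0.25529,
so c = arccos(0.25529) = 1.31265 rad.
Distance = R·c = 3389.5 × 1.3127 ≈ 4449 km.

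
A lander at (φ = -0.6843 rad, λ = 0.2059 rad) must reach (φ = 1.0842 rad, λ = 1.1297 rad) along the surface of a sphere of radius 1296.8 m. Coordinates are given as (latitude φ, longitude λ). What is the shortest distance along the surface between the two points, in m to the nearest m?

Let φ₁ = -0.6843 rad, φ₂ = 1.0842 rad, and Δλ = 0.9238 rad.
Haversine: a = sin²(Δφ/2) + cos φ₁ cos φ₂ sin²(Δλ/2) = 0.5982 + (0.7749)(0.4676)(0.1986) = 0.67017.
Central angle c = 2·arcsin(√a) = 1.91808 rad.
Distance = R·c = 1296.8 × 1.9181 ≈ 2487 m.

2487 m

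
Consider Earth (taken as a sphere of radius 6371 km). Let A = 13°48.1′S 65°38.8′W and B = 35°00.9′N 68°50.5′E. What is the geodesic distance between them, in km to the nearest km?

14896 km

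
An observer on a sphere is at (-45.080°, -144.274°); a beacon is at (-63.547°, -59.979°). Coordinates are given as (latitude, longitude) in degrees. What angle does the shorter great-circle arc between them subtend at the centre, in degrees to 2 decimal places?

In radians: φ₁ = -0.7868, φ₂ = -1.1091, Δλ = 84.295° = 1.4712 rad.
cos c = sin φ₁ sin φ₂ + cos φ₁ cos φ₂ cos Δλ = (-0.7081)(-0.8953) + (0.7061)(0.4455)(0.0994) = 0.66522,
so c = arccos(0.66522) = 0.84300 rad.
So the angular separation is 48.30°.

48.30°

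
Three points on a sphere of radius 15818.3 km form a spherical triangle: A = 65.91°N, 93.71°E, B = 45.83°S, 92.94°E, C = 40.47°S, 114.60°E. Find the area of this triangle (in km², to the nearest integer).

100070451 km²

Side lengths (central angles): a = 0.2902, b = 1.8780, c = 1.9503 rad; semiperimeter s = 2.0592.
By l'Huilier's theorem, tan(E/4) = √[tan(s/2) tan((s−a)/2) tan((s−b)/2) tan((s−c)/2)], giving spherical excess E = 0.3999 rad.
Area = E·R² = 0.3999 × (15818.3)² ≈ 100070451 km².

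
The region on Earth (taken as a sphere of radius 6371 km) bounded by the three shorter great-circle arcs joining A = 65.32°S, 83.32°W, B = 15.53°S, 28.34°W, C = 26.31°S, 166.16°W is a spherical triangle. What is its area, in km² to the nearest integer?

16083028 km²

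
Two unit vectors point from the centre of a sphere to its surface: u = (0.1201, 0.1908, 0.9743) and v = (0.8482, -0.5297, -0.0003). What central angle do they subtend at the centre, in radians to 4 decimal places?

1.5703 rad

u·v = 0.0005; |u| = 1.0000, |v| = 1.0000.
cos θ = (u·v)/(|u||v|) = 0.0005, so θ = 1.5703 rad.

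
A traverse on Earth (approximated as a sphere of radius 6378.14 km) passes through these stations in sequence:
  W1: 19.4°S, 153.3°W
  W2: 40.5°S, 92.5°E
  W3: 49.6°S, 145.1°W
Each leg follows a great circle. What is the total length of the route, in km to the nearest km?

19054 km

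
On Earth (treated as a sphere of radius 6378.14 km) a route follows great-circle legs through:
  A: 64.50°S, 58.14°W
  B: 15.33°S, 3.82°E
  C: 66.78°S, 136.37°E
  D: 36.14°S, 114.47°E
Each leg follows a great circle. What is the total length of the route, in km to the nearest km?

Leg A→B: central angle 1.1221 rad, distance 7156.8 km.
Leg B→C: central angle 1.5850 rad, distance 10109.1 km.
Leg C→D: central angle 0.5783 rad, distance 3688.3 km.
Total: 7156.8 + 10109.1 + 3688.3 ≈ 20954 km.

20954 km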